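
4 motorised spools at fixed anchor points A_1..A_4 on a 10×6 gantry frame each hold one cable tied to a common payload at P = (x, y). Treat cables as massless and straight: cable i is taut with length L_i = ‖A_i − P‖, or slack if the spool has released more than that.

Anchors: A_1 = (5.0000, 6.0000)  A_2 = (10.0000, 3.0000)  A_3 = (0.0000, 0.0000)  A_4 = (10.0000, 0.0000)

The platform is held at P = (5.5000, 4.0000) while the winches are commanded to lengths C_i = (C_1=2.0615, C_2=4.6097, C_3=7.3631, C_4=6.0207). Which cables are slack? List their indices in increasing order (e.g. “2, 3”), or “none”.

cable 1: √((-0.5000)²+(2.0000)²)=2.0616, C_1=2.0615: taut
cable 2: √((4.5000)²+(-1.0000)²)=4.6098, C_2=4.6097: taut
cable 3: √((-5.5000)²+(-4.0000)²)=6.8007, C_3=7.3631: slack
cable 4: √((4.5000)²+(-4.0000)²)=6.0208, C_4=6.0207: taut

3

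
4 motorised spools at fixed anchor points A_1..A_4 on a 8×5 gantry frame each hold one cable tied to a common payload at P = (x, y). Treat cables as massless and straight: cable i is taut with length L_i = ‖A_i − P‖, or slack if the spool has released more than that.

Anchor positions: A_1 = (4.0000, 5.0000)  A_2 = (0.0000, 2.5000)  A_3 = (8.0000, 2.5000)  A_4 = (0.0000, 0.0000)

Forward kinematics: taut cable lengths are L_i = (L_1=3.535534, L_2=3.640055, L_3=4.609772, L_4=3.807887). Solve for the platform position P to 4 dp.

(3.5000, 1.5000)

circle eqns → linear via eq_j − eq_1; set k_j = A_j·A_j − L_j²
k_1 = 16.0000+25.0000−12.5000 = 28.5000
8.0000·x + 5.0000·y = k_1−k_2 = 35.5000
-8.0000·x + 5.0000·y = k_1−k_3 = -20.5000
8.0000·x + 10.0000·y = k_1−k_4 = 43.0000
solve first two rows → x=3.5000, y=1.5000
check cable 4: ‖A_4−P‖² = 14.5000 ≈ L_4² = 14.5000 ✓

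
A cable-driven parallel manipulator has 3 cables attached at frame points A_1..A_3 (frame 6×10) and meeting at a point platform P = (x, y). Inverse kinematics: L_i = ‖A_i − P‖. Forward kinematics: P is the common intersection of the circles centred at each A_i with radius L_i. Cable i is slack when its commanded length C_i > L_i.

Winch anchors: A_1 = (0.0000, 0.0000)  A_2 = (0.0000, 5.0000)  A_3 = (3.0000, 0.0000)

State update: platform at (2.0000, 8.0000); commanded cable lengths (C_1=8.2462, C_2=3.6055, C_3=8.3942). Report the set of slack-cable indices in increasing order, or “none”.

cable 1: √((-2.0000)²+(-8.0000)²)=8.2462, C_1=8.2462: taut
cable 2: √((-2.0000)²+(-3.0000)²)=3.6056, C_2=3.6055: taut
cable 3: √((1.0000)²+(-8.0000)²)=8.0623, C_3=8.3942: slack

3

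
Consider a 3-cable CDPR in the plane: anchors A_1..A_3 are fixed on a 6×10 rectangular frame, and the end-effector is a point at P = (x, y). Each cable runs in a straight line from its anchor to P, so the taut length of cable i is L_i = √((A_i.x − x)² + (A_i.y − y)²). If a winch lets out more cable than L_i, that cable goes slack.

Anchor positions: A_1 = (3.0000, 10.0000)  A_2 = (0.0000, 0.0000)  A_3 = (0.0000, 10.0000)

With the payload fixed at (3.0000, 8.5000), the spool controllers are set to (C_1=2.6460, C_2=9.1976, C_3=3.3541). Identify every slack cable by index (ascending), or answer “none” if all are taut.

cable 1: √((0.0000)²+(1.5000)²)=1.5000, C_1=2.6460: slack
cable 2: √((-3.0000)²+(-8.5000)²)=9.0139, C_2=9.1976: slack
cable 3: √((-3.0000)²+(1.5000)²)=3.3541, C_3=3.3541: taut

1, 2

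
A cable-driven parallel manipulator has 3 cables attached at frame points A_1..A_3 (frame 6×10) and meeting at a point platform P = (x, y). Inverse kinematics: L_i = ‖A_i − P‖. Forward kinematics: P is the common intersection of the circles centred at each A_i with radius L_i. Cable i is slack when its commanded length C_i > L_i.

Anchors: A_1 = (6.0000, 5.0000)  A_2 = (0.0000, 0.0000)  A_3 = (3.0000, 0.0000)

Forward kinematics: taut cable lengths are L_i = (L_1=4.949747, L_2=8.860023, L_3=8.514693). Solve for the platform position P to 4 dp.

(2.5000, 8.5000)

each cable: (A_i−P)·(A_i−P) = L_i²; let c_i = ‖A_i‖²−L_i²
c_1 = 36.0000+25.0000−24.5000 = 36.5000
row 1: 12.0000x + 10.0000y = 115.0000  (c_2=-78.5000)
row 2: 6.0000x + 10.0000y = 100.0000  (c_3=-63.5000)
Cramer on rows 1–2 → x = 2.5000, y = 8.5000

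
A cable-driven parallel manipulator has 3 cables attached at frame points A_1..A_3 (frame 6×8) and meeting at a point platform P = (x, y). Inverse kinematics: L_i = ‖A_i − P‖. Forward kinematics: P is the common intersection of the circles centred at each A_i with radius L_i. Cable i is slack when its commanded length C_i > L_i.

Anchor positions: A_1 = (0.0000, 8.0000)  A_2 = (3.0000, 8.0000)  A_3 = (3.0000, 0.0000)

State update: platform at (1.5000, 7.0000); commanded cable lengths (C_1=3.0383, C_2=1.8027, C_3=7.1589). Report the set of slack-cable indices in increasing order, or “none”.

1

cable 1: L_1 = ‖A_1−P‖ = 1.8028;  C_1 = 3.0383 → slack
cable 2: L_2 = ‖A_2−P‖ = 1.8028;  C_2 = 1.8027 → taut
cable 3: L_3 = ‖A_3−P‖ = 7.1589;  C_3 = 7.1589 → taut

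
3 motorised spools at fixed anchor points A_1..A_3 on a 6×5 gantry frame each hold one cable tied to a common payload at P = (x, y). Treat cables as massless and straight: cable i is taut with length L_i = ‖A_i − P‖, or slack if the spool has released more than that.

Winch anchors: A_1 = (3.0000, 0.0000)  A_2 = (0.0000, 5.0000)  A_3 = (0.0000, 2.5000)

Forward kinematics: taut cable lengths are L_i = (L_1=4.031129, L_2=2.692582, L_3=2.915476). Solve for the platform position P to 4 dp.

circle eqns → linear via eq_j − eq_1; set c_j = A_j·A_j − L_j²
c_1 = 9.0000+0.0000−16.2500 = -7.2500
6.0000·x − 10.0000·y = c_1−c_2 = -25.0000
6.0000·x − 5.0000·y = c_1−c_3 = -5.0000
solve first two rows → x=2.5000, y=4.0000

(2.5000, 4.0000)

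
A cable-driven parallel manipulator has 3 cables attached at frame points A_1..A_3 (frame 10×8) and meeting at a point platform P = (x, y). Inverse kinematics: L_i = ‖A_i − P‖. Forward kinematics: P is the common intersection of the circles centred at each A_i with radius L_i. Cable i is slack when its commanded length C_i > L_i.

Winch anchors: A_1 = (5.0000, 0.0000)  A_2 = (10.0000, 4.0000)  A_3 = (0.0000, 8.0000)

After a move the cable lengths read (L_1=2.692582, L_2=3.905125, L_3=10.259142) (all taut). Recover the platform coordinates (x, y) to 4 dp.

(7.5000, 1.0000)

each cable: (A_i−P)·(A_i−P) = L_i²; let q_i = ‖A_i‖²−L_i²
q_1 = 25.0000+0.0000−7.2500 = 17.7500
row 1: -10.0000x − 8.0000y = -83.0000  (q_2=100.7500)
row 2: 10.0000x − 16.0000y = 59.0000  (q_3=-41.2500)
Cramer on rows 1–2 → x = 7.5000, y = 1.0000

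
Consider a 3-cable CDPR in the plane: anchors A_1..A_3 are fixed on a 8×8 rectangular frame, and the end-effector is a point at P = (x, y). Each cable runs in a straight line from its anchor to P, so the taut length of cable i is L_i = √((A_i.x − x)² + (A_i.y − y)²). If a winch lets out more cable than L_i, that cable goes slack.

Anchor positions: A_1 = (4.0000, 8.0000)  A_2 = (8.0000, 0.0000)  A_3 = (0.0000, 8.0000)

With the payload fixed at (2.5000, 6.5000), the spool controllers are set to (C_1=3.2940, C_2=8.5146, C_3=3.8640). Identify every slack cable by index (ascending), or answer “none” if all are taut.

1, 3

i=1: geometric 2.1213 vs commanded 3.2940 ⇒ slack
i=2: geometric 8.5147 vs commanded 8.5146 ⇒ taut
i=3: geometric 2.9155 vs commanded 3.8640 ⇒ slack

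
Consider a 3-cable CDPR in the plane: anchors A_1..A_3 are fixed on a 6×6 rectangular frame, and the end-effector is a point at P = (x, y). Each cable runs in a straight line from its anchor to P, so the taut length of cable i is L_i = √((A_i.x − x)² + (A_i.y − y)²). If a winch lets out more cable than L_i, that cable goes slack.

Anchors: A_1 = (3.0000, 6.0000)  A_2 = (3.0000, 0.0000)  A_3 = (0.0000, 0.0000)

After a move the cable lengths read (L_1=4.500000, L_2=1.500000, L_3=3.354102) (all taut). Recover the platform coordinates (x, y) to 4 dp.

(3.0000, 1.5000)

expand ‖A_i−P‖²=L_i² and subtract eq 1 (q_i ≔ ‖A_i‖²−L_i²)
q_1 = 9.0000+36.0000−20.2500 = 24.7500
eq1−eq2 → [0.0000  12.0000]·P = 18.0000
eq1−eq3 → [6.0000  12.0000]·P = 36.0000
2×2 solve → P = (3.0000, 1.5000)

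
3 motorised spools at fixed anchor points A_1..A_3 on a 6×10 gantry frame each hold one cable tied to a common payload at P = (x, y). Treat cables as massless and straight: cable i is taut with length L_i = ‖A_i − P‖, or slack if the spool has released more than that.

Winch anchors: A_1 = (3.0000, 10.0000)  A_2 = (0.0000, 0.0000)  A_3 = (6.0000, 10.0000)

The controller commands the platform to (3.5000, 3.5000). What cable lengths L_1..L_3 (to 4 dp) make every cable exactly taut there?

(6.5192, 4.9497, 6.9642)

L_1 = √((3.0000−3.5000)² + (10.0000−3.5000)²) = 6.5192
L_2 = √((0.0000−3.5000)² + (0.0000−3.5000)²) = 4.9497
L_3 = √((6.0000−3.5000)² + (10.0000−3.5000)²) = 6.9642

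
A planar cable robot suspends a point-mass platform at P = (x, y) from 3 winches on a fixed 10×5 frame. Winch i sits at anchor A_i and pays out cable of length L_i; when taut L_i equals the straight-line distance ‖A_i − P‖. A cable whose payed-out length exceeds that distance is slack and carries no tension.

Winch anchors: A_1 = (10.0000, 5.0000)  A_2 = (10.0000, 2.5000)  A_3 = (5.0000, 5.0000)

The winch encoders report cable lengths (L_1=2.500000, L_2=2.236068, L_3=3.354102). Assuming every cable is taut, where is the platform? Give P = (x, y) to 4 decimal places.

(8.0000, 3.5000)

circle eqns → linear via eq_j − eq_1; set c_j = A_j·A_j − L_j²
c_1 = 100.0000+25.0000−6.2500 = 118.7500
0.0000·x + 5.0000·y = c_1−c_2 = 17.5000
10.0000·x + 0.0000·y = c_1−c_3 = 80.0000
solve first two rows → x=8.0000, y=3.5000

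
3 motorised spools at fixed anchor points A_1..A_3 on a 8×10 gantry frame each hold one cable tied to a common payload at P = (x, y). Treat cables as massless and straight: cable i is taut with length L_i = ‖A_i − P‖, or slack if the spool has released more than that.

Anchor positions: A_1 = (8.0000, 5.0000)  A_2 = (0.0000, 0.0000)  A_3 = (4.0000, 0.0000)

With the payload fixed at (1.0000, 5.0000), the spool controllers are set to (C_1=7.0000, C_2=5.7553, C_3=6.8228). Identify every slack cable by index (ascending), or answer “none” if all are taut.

2, 3

cable 1: L_1 = ‖A_1−P‖ = 7.0000;  C_1 = 7.0000 → taut
cable 2: L_2 = ‖A_2−P‖ = 5.0990;  C_2 = 5.7553 → slack
cable 3: L_3 = ‖A_3−P‖ = 5.8310;  C_3 = 6.8228 → slack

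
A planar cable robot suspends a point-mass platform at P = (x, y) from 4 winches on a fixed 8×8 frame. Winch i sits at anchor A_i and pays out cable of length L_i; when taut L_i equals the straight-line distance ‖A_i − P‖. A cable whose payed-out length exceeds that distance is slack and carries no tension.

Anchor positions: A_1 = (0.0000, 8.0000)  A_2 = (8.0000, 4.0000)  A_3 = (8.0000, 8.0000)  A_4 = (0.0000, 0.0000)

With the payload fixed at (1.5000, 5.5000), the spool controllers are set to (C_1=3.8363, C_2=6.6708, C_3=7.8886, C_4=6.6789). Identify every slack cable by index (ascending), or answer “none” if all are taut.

i=1: geometric 2.9155 vs commanded 3.8363 ⇒ slack
i=2: geometric 6.6708 vs commanded 6.6708 ⇒ taut
i=3: geometric 6.9642 vs commanded 7.8886 ⇒ slack
i=4: geometric 5.7009 vs commanded 6.6789 ⇒ slack

1, 3, 4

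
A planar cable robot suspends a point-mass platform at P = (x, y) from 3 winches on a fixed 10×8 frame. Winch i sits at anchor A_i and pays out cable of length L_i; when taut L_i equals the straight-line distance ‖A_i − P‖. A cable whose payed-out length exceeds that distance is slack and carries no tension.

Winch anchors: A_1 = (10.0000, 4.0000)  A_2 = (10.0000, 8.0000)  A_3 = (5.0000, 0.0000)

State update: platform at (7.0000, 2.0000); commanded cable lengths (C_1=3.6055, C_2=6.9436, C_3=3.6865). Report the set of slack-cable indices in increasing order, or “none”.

2, 3

i=1: geometric 3.6056 vs commanded 3.6055 ⇒ taut
i=2: geometric 6.7082 vs commanded 6.9436 ⇒ slack
i=3: geometric 2.8284 vs commanded 3.6865 ⇒ slack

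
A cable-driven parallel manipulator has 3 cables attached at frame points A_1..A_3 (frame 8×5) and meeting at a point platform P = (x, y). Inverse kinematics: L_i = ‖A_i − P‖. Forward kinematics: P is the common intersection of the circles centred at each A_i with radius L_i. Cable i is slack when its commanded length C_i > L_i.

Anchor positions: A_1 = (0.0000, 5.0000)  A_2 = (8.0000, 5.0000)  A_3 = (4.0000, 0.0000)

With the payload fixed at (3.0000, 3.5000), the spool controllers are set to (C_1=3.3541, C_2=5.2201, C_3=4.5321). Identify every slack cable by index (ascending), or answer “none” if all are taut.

3

cable 1: L_1 = ‖A_1−P‖ = 3.3541;  C_1 = 3.3541 → taut
cable 2: L_2 = ‖A_2−P‖ = 5.2202;  C_2 = 5.2201 → taut
cable 3: L_3 = ‖A_3−P‖ = 3.6401;  C_3 = 4.5321 → slack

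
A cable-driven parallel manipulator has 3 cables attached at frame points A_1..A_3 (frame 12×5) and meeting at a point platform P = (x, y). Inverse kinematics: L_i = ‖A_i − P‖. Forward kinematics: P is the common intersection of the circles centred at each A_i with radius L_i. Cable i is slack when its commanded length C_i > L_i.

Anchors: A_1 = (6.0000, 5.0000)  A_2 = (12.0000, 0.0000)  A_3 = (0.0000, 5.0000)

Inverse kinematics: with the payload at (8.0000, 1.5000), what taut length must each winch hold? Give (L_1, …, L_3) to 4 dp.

(4.0311, 4.2720, 8.7321)

cable 1: Δx=-2.0000, Δy=3.5000; L_1 = √(Δx²+Δy²) = 4.0311
cable 2: Δx=4.0000, Δy=-1.5000; L_2 = √(Δx²+Δy²) = 4.2720
cable 3: Δx=-8.0000, Δy=3.5000; L_3 = √(Δx²+Δy²) = 8.7321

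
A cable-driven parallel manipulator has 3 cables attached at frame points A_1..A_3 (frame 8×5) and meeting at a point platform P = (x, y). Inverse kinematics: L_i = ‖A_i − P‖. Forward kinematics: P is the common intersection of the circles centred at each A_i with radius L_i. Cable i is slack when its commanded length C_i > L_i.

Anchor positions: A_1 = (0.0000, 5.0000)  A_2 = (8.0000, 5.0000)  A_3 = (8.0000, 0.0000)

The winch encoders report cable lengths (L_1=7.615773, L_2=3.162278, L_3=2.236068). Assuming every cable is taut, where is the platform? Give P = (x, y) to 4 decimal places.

(7.0000, 2.0000)

circle eqns → linear via eq_j − eq_1; set q_j = A_j·A_j − L_j²
q_1 = 0.0000+25.0000−58.0000 = -33.0000
-16.0000·x + 0.0000·y = q_1−q_2 = -112.0000
-16.0000·x + 10.0000·y = q_1−q_3 = -92.0000
solve first two rows → x=7.0000, y=2.0000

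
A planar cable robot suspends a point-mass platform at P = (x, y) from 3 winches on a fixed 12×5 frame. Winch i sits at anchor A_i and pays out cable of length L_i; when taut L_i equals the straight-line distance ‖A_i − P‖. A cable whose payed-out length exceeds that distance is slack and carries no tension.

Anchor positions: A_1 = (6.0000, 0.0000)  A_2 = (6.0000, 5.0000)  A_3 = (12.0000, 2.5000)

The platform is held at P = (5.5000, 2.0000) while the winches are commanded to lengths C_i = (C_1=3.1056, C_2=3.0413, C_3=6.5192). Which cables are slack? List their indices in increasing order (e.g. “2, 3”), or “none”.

1

cable 1: √((0.5000)²+(-2.0000)²)=2.0616, C_1=3.1056: slack
cable 2: √((0.5000)²+(3.0000)²)=3.0414, C_2=3.0413: taut
cable 3: √((6.5000)²+(0.5000)²)=6.5192, C_3=6.5192: taut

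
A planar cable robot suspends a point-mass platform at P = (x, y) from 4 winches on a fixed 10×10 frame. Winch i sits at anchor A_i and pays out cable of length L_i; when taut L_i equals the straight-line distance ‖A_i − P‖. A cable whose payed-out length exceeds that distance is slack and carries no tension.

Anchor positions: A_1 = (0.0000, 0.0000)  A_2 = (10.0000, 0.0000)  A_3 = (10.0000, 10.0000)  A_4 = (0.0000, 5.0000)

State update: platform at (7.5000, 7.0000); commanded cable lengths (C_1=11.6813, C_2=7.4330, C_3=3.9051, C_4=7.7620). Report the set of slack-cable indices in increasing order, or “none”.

1

cable 1: √((-7.5000)²+(-7.0000)²)=10.2591, C_1=11.6813: slack
cable 2: √((2.5000)²+(-7.0000)²)=7.4330, C_2=7.4330: taut
cable 3: √((2.5000)²+(3.0000)²)=3.9051, C_3=3.9051: taut
cable 4: √((-7.5000)²+(-2.0000)²)=7.7621, C_4=7.7620: taut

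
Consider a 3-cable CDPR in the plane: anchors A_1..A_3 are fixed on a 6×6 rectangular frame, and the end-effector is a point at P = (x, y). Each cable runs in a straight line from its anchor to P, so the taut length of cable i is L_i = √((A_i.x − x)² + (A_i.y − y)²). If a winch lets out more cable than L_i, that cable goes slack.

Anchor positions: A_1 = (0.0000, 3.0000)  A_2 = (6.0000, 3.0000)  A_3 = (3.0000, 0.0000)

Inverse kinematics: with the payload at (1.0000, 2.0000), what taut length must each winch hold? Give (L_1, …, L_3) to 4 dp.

(1.4142, 5.0990, 2.8284)

L_1: Δ = A_1−P = (-1.0000, 1.0000) → ‖Δ‖ = √2.0000 = 1.4142
L_2: Δ = A_2−P = (5.0000, 1.0000) → ‖Δ‖ = √26.0000 = 5.0990
L_3: Δ = A_3−P = (2.0000, -2.0000) → ‖Δ‖ = √8.0000 = 2.8284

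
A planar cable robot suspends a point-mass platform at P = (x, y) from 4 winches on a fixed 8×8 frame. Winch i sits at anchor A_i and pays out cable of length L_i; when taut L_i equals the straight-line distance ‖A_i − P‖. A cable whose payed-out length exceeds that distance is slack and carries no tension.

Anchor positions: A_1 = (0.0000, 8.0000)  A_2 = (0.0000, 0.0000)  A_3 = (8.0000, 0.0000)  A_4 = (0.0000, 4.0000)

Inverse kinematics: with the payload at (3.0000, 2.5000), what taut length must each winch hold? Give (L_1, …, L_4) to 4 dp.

cable 1: Δx=-3.0000, Δy=5.5000; L_1 = √(Δx²+Δy²) = 6.2650
cable 2: Δx=-3.0000, Δy=-2.5000; L_2 = √(Δx²+Δy²) = 3.9051
cable 3: Δx=5.0000, Δy=-2.5000; L_3 = √(Δx²+Δy²) = 5.5902
cable 4: Δx=-3.0000, Δy=1.5000; L_4 = √(Δx²+Δy²) = 3.3541

(6.2650, 3.9051, 5.5902, 3.3541)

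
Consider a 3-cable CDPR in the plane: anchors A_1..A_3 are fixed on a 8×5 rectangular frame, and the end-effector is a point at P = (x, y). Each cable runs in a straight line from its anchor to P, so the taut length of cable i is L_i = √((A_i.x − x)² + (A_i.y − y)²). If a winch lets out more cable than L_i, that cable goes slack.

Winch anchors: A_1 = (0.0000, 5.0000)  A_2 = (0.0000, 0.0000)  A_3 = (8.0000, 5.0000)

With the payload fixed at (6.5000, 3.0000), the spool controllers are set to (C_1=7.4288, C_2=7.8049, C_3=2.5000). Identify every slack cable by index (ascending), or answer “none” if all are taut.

1, 2

cable 1: √((-6.5000)²+(2.0000)²)=6.8007, C_1=7.4288: slack
cable 2: √((-6.5000)²+(-3.0000)²)=7.1589, C_2=7.8049: slack
cable 3: √((1.5000)²+(2.0000)²)=2.5000, C_3=2.5000: taut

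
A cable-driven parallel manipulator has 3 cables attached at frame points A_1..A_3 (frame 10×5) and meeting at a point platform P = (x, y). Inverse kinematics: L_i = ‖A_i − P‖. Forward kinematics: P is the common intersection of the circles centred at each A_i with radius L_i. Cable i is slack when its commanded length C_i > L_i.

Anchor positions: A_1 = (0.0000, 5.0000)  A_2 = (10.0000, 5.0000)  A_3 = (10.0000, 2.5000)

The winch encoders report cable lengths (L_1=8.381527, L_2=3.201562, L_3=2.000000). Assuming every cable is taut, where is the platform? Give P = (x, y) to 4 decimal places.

circle eqns → linear via eq_j − eq_1; set k_j = A_j·A_j − L_j²
k_1 = 0.0000+25.0000−70.2500 = -45.2500
-20.0000·x + 0.0000·y = k_1−k_2 = -160.0000
-20.0000·x + 5.0000·y = k_1−k_3 = -147.5000
solve first two rows → x=8.0000, y=2.5000

(8.0000, 2.5000)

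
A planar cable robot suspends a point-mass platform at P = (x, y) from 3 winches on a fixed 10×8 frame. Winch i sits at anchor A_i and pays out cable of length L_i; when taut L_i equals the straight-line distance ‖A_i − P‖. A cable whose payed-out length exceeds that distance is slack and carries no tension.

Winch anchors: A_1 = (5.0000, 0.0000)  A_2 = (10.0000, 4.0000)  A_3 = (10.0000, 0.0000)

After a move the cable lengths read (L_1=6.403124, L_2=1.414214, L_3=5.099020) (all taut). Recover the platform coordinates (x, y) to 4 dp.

each cable: (A_i−P)·(A_i−P) = L_i²; let c_i = ‖A_i‖²−L_i²
c_1 = 25.0000+0.0000−41.0000 = -16.0000
row 1: -10.0000x − 8.0000y = -130.0000  (c_2=114.0000)
row 2: -10.0000x + 0.0000y = -90.0000  (c_3=74.0000)
Cramer on rows 1–2 → x = 9.0000, y = 5.0000

(9.0000, 5.0000)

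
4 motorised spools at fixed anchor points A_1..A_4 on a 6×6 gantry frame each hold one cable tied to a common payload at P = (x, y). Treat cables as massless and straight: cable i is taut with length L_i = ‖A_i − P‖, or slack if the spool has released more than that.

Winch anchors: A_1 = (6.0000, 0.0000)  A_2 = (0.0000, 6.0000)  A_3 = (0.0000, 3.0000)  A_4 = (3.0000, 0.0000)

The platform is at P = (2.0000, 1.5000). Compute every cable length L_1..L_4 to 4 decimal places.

L_1: Δ = A_1−P = (4.0000, -1.5000) → ‖Δ‖ = √18.2500 = 4.2720
L_2: Δ = A_2−P = (-2.0000, 4.5000) → ‖Δ‖ = √24.2500 = 4.9244
L_3: Δ = A_3−P = (-2.0000, 1.5000) → ‖Δ‖ = √6.2500 = 2.5000
L_4: Δ = A_4−P = (1.0000, -1.5000) → ‖Δ‖ = √3.2500 = 1.8028

(4.2720, 4.9244, 2.5000, 1.8028)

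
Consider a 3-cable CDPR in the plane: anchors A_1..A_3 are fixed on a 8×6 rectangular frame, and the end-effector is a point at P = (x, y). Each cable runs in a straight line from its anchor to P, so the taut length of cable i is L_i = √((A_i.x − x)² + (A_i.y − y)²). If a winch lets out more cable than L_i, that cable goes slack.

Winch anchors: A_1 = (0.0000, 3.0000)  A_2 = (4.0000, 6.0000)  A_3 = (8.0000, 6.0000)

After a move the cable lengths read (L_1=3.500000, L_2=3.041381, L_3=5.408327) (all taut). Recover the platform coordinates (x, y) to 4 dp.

(3.5000, 3.0000)

each cable: (A_i−P)·(A_i−P) = L_i²; let k_i = ‖A_i‖²−L_i²
k_1 = 0.0000+9.0000−12.2500 = -3.2500
row 1: -8.0000x − 6.0000y = -46.0000  (k_2=42.7500)
row 2: -16.0000x − 6.0000y = -74.0000  (k_3=70.7500)
Cramer on rows 1–2 → x = 3.5000, y = 3.0000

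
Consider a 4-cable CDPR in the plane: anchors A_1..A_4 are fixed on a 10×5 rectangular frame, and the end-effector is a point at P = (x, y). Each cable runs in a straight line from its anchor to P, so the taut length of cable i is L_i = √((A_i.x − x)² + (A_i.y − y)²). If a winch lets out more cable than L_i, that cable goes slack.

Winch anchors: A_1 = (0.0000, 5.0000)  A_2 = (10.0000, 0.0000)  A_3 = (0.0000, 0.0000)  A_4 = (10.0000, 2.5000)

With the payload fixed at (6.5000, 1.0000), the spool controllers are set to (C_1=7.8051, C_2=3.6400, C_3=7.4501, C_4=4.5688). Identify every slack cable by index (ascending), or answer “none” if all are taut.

cable 1: √((-6.5000)²+(4.0000)²)=7.6322, C_1=7.8051: slack
cable 2: √((3.5000)²+(-1.0000)²)=3.6401, C_2=3.6400: taut
cable 3: √((-6.5000)²+(-1.0000)²)=6.5765, C_3=7.4501: slack
cable 4: √((3.5000)²+(1.5000)²)=3.8079, C_4=4.5688: slack

1, 3, 4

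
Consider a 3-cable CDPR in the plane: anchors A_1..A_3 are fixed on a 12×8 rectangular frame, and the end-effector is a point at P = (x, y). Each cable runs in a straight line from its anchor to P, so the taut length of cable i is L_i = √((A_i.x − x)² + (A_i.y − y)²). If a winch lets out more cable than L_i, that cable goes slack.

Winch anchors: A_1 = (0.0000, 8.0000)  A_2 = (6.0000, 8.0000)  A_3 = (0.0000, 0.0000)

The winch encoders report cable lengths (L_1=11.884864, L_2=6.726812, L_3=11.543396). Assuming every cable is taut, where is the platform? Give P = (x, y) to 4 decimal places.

(11.0000, 3.5000)

expand ‖A_i−P‖²=L_i² and subtract eq 1 (q_i ≔ ‖A_i‖²−L_i²)
q_1 = 0.0000+64.0000−141.2500 = -77.2500
eq1−eq2 → [-12.0000  0.0000]·P = -132.0000
eq1−eq3 → [0.0000  16.0000]·P = 56.0000
2×2 solve → P = (11.0000, 3.5000)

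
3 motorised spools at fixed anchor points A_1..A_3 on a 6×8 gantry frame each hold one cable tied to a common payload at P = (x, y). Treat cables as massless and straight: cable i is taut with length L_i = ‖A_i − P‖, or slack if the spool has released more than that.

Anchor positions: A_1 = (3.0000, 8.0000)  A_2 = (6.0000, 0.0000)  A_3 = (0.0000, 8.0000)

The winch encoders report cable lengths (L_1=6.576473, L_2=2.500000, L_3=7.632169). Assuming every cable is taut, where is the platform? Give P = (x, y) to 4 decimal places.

each cable: (A_i−P)·(A_i−P) = L_i²; let c_i = ‖A_i‖²−L_i²
c_1 = 9.0000+64.0000−43.2500 = 29.7500
row 1: -6.0000x + 16.0000y = 0.0000  (c_2=29.7500)
row 2: 6.0000x + 0.0000y = 24.0000  (c_3=5.7500)
Cramer on rows 1–2 → x = 4.0000, y = 1.5000

(4.0000, 1.5000)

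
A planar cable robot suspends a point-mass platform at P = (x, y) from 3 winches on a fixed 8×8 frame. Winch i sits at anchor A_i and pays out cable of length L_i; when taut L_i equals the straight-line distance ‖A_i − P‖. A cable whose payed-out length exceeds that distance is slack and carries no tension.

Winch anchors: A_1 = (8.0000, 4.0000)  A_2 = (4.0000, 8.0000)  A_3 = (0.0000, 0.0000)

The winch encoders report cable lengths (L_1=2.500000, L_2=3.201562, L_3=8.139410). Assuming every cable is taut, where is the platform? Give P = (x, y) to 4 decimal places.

circle eqns → linear via eq_j − eq_1; set k_j = A_j·A_j − L_j²
k_1 = 64.0000+16.0000−6.2500 = 73.7500
8.0000·x − 8.0000·y = k_1−k_2 = 4.0000
16.0000·x + 8.0000·y = k_1−k_3 = 140.0000
solve first two rows → x=6.0000, y=5.5000

(6.0000, 5.5000)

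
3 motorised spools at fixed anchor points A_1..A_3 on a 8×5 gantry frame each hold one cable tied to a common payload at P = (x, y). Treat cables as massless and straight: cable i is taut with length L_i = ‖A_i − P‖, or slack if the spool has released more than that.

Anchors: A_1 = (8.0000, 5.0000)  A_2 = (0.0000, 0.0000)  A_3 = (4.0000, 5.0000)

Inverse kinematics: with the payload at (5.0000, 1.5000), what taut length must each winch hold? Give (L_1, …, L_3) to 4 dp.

L_1 = √((8.0000−5.0000)² + (5.0000−1.5000)²) = 4.6098
L_2 = √((0.0000−5.0000)² + (0.0000−1.5000)²) = 5.2202
L_3 = √((4.0000−5.0000)² + (5.0000−1.5000)²) = 3.6401

(4.6098, 5.2202, 3.6401)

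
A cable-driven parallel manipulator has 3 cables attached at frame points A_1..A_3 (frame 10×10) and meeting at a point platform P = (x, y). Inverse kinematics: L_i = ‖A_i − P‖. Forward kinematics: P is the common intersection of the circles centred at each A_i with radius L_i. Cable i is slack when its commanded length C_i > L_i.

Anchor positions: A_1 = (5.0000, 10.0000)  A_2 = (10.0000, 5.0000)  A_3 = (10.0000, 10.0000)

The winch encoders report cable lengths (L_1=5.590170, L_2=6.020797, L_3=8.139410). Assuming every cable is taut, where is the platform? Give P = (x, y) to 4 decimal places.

circle eqns → linear via eq_j − eq_1; set k_j = A_j·A_j − L_j²
k_1 = 25.0000+100.0000−31.2500 = 93.7500
-10.0000·x + 10.0000·y = k_1−k_2 = 5.0000
-10.0000·x + 0.0000·y = k_1−k_3 = -40.0000
solve first two rows → x=4.0000, y=4.5000

(4.0000, 4.5000)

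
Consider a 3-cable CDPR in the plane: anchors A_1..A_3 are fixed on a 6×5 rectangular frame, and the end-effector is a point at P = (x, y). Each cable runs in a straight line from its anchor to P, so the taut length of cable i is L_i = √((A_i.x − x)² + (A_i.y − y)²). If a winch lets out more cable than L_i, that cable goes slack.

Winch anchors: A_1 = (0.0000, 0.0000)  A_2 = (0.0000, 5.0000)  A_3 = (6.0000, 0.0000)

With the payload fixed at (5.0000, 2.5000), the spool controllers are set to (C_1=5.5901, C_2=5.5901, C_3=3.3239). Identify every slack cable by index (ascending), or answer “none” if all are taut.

3

i=1: geometric 5.5902 vs commanded 5.5901 ⇒ taut
i=2: geometric 5.5902 vs commanded 5.5901 ⇒ taut
i=3: geometric 2.6926 vs commanded 3.3239 ⇒ slack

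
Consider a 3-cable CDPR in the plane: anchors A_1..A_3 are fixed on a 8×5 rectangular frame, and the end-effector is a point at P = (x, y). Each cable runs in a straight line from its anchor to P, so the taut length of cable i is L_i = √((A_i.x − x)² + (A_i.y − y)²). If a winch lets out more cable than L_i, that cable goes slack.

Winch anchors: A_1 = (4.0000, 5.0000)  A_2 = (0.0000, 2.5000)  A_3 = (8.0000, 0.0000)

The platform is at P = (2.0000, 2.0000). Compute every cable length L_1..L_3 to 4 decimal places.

L_1 = √((4.0000−2.0000)² + (5.0000−2.0000)²) = 3.6056
L_2 = √((0.0000−2.0000)² + (2.5000−2.0000)²) = 2.0616
L_3 = √((8.0000−2.0000)² + (0.0000−2.0000)²) = 6.3246

(3.6056, 2.0616, 6.3246)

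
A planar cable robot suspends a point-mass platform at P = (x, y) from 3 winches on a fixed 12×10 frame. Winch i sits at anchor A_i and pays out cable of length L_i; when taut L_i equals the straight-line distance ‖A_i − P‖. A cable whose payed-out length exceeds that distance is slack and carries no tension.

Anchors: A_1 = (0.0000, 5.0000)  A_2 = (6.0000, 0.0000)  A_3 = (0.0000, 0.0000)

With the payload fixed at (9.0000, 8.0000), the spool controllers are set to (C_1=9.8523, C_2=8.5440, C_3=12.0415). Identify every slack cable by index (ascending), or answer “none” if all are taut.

i=1: geometric 9.4868 vs commanded 9.8523 ⇒ slack
i=2: geometric 8.5440 vs commanded 8.5440 ⇒ taut
i=3: geometric 12.0416 vs commanded 12.0415 ⇒ taut

1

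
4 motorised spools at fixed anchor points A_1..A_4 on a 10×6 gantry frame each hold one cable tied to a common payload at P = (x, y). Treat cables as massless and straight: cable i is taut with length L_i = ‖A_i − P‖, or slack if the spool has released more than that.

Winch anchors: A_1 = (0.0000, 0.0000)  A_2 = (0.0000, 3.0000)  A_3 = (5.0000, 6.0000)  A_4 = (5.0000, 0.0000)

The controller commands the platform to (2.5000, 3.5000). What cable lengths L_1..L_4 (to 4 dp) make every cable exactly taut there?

(4.3012, 2.5495, 3.5355, 4.3012)

L_1 = √((0.0000−2.5000)² + (0.0000−3.5000)²) = 4.3012
L_2 = √((0.0000−2.5000)² + (3.0000−3.5000)²) = 2.5495
L_3 = √((5.0000−2.5000)² + (6.0000−3.5000)²) = 3.5355
L_4 = √((5.0000−2.5000)² + (0.0000−3.5000)²) = 4.3012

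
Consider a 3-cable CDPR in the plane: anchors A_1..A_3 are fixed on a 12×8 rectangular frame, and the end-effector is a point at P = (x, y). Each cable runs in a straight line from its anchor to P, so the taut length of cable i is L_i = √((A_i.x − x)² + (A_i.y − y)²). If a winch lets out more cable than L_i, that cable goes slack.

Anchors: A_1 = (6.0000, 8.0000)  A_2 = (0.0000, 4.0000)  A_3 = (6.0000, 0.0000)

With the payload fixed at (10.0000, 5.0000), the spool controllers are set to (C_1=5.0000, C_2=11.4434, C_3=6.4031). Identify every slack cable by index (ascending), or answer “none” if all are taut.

cable 1: √((-4.0000)²+(3.0000)²)=5.0000, C_1=5.0000: taut
cable 2: √((-10.0000)²+(-1.0000)²)=10.0499, C_2=11.4434: slack
cable 3: √((-4.0000)²+(-5.0000)²)=6.4031, C_3=6.4031: taut

2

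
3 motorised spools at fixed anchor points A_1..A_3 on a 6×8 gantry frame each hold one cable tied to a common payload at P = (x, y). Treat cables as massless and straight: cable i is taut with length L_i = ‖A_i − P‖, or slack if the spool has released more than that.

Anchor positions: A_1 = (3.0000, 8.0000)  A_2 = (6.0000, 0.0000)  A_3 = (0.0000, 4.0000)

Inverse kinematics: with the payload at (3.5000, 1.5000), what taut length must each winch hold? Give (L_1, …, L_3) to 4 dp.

L_1 = √((3.0000−3.5000)² + (8.0000−1.5000)²) = 6.5192
L_2 = √((6.0000−3.5000)² + (0.0000−1.5000)²) = 2.9155
L_3 = √((0.0000−3.5000)² + (4.0000−1.5000)²) = 4.3012

(6.5192, 2.9155, 4.3012)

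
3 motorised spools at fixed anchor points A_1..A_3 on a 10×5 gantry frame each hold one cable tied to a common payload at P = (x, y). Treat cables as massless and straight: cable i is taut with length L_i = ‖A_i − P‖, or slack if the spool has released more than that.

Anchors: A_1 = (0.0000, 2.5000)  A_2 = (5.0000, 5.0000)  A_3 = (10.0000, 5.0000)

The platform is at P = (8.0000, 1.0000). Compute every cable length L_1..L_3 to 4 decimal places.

(8.1394, 5.0000, 4.4721)

L_1 = √((0.0000−8.0000)² + (2.5000−1.0000)²) = 8.1394
L_2 = √((5.0000−8.0000)² + (5.0000−1.0000)²) = 5.0000
L_3 = √((10.0000−8.0000)² + (5.0000−1.0000)²) = 4.4721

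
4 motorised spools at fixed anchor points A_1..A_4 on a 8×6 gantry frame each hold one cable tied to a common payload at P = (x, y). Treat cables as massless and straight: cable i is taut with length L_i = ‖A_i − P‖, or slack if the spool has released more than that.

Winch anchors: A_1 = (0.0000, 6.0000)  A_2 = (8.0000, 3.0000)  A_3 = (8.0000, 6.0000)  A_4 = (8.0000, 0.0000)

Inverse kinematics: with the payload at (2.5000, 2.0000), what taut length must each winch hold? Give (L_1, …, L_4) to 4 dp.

(4.7170, 5.5902, 6.8007, 5.8523)

L_1 = √((0.0000−2.5000)² + (6.0000−2.0000)²) = 4.7170
L_2 = √((8.0000−2.5000)² + (3.0000−2.0000)²) = 5.5902
L_3 = √((8.0000−2.5000)² + (6.0000−2.0000)²) = 6.8007
L_4 = √((8.0000−2.5000)² + (0.0000−2.0000)²) = 5.8523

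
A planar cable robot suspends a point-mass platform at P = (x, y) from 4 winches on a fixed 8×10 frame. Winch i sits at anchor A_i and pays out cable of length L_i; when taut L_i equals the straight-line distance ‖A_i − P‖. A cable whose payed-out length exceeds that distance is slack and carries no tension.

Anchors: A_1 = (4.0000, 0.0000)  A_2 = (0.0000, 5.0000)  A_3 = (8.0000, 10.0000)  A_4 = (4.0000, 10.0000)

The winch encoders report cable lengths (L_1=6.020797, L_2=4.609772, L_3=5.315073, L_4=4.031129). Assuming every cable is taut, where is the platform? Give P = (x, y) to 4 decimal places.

(4.5000, 6.0000)

expand ‖A_i−P‖²=L_i² and subtract eq 1 (q_i ≔ ‖A_i‖²−L_i²)
q_1 = 16.0000+0.0000−36.2500 = -20.2500
eq1−eq2 → [8.0000  -10.0000]·P = -24.0000
eq1−eq3 → [-8.0000  -20.0000]·P = -156.0000
eq1−eq4 → [0.0000  -20.0000]·P = -120.0000
2×2 solve → P = (4.5000, 6.0000)
check cable 4: ‖A_4−P‖² = 16.2500 ≈ L_4² = 16.2500 ✓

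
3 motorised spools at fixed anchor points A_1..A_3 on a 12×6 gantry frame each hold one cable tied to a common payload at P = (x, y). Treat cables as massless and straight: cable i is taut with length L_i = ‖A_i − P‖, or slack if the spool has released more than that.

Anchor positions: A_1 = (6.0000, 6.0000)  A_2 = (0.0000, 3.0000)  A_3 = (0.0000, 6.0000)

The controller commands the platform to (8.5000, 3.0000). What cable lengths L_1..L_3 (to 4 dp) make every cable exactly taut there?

cable 1: Δx=-2.5000, Δy=3.0000; L_1 = √(Δx²+Δy²) = 3.9051
cable 2: Δx=-8.5000, Δy=0.0000; L_2 = √(Δx²+Δy²) = 8.5000
cable 3: Δx=-8.5000, Δy=3.0000; L_3 = √(Δx²+Δy²) = 9.0139

(3.9051, 8.5000, 9.0139)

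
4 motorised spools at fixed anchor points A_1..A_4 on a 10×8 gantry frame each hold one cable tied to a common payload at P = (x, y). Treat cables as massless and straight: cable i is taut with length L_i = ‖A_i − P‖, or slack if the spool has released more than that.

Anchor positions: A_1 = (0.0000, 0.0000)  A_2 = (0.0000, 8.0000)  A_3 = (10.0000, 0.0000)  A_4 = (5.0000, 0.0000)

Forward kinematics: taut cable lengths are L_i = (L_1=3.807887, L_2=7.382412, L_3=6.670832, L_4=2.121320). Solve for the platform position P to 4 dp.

each cable: (A_i−P)·(A_i−P) = L_i²; let q_i = ‖A_i‖²−L_i²
q_1 = 0.0000+0.0000−14.5000 = -14.5000
row 1: 0.0000x − 16.0000y = -24.0000  (q_2=9.5000)
row 2: -20.0000x + 0.0000y = -70.0000  (q_3=55.5000)
row 3: -10.0000x + 0.0000y = -35.0000  (q_4=20.5000)
Cramer on rows 1–2 → x = 3.5000, y = 1.5000
check cable 4: ‖A_4−P‖² = 4.5000 ≈ L_4² = 4.5000 ✓

(3.5000, 1.5000)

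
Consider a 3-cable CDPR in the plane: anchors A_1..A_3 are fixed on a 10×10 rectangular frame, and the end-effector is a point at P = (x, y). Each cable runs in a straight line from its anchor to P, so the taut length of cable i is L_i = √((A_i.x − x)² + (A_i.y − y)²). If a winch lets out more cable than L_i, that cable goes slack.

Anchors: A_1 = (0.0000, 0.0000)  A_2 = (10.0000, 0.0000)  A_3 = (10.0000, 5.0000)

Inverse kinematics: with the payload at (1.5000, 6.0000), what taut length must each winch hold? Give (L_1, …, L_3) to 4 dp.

cable 1: Δx=-1.5000, Δy=-6.0000; L_1 = √(Δx²+Δy²) = 6.1847
cable 2: Δx=8.5000, Δy=-6.0000; L_2 = √(Δx²+Δy²) = 10.4043
cable 3: Δx=8.5000, Δy=-1.0000; L_3 = √(Δx²+Δy²) = 8.5586

(6.1847, 10.4043, 8.5586)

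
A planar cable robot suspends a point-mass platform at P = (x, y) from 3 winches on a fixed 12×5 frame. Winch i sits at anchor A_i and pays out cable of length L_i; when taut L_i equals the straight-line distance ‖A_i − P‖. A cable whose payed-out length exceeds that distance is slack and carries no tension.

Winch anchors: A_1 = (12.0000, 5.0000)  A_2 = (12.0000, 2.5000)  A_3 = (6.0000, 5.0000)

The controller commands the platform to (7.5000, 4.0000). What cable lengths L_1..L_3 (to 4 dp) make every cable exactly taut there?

L_1 = √((12.0000−7.5000)² + (5.0000−4.0000)²) = 4.6098
L_2 = √((12.0000−7.5000)² + (2.5000−4.0000)²) = 4.7434
L_3 = √((6.0000−7.5000)² + (5.0000−4.0000)²) = 1.8028

(4.6098, 4.7434, 1.8028)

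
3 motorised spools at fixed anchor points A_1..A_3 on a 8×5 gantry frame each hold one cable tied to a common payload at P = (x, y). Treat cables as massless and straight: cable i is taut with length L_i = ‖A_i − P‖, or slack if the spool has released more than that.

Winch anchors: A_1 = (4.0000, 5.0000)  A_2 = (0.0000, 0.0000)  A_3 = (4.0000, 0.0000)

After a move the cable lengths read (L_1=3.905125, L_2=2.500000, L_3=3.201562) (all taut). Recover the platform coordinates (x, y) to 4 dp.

(1.5000, 2.0000)

each cable: (A_i−P)·(A_i−P) = L_i²; let q_i = ‖A_i‖²−L_i²
q_1 = 16.0000+25.0000−15.2500 = 25.7500
row 1: 8.0000x + 10.0000y = 32.0000  (q_2=-6.2500)
row 2: 0.0000x + 10.0000y = 20.0000  (q_3=5.7500)
Cramer on rows 1–2 → x = 1.5000, y = 2.0000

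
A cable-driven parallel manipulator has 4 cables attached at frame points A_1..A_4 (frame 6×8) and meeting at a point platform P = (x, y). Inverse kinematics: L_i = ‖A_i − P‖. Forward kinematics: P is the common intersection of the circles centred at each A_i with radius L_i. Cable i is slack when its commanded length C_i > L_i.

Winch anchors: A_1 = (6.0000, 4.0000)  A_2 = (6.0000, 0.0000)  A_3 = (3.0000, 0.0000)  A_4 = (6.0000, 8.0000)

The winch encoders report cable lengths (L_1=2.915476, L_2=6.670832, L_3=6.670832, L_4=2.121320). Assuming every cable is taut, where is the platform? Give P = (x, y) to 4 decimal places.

(4.5000, 6.5000)

circle eqns → linear via eq_j − eq_1; set k_j = A_j·A_j − L_j²
k_1 = 36.0000+16.0000−8.5000 = 43.5000
0.0000·x + 8.0000·y = k_1−k_2 = 52.0000
6.0000·x + 8.0000·y = k_1−k_3 = 79.0000
0.0000·x − 8.0000·y = k_1−k_4 = -52.0000
solve first two rows → x=4.5000, y=6.5000
check cable 4: ‖A_4−P‖² = 4.5000 ≈ L_4² = 4.5000 ✓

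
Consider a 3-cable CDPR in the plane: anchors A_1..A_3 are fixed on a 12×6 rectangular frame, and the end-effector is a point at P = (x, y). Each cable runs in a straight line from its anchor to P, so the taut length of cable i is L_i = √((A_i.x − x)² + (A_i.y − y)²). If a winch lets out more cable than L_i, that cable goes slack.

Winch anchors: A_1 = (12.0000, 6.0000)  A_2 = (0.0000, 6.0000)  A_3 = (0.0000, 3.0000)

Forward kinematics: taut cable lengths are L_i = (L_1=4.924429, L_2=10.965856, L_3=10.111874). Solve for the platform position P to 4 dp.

each cable: (A_i−P)·(A_i−P) = L_i²; let q_i = ‖A_i‖²−L_i²
q_1 = 144.0000+36.0000−24.2500 = 155.7500
row 1: 24.0000x + 0.0000y = 240.0000  (q_2=-84.2500)
row 2: 24.0000x + 6.0000y = 249.0000  (q_3=-93.2500)
Cramer on rows 1–2 → x = 10.0000, y = 1.5000

(10.0000, 1.5000)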